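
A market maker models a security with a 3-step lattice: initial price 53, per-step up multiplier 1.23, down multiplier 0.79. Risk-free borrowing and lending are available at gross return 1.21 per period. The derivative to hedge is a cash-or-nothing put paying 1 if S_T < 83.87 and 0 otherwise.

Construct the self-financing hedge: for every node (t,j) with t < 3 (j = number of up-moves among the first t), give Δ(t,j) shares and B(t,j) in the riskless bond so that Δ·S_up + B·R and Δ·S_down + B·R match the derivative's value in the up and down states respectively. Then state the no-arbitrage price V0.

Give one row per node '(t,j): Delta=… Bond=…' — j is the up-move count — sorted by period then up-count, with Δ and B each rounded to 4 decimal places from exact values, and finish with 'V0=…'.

(0,0): Delta=-0.0267 Bond=1.4879
(1,0): Delta=0.0000 Bond=0.6830
(1,1): Delta=-0.0275 Bond=1.8536
(2,0): Delta=0.0000 Bond=0.8264
(2,1): Delta=0.0000 Bond=0.8264
(2,2): Delta=-0.0283 Bond=2.3103
V0=0.0735

No-arbitrage ⇒ martingale measure with p* = (R−d)/(u−d) = 0.9545.
Payoff layer (t=3): V(3,0)=1.0000, V(3,1)=1.0000, V(3,2)=1.0000, V(3,3)=0.0000
(2,0): S=33.0773. Δ = (V_up−V_dn)/(S_up−S_dn) = (1.0000−1.0000)/(40.6851−26.1311) = 0.0000. V = [p*·1.0000 + (1−p*)·1.0000]/1.21 = 0.8264. B = V − Δ·S = 0.8264.
(2,1): S=51.5001. Δ = (V_up−V_dn)/(S_up−S_dn) = (1.0000−1.0000)/(63.3451−40.6851) = 0.0000. V = [p*·1.0000 + (1−p*)·1.0000]/1.21 = 0.8264. B = V − Δ·S = 0.8264.
(2,2): S=80.1837. Δ = (V_up−V_dn)/(S_up−S_dn) = (0.0000−1.0000)/(98.6260−63.3451) = -0.0283. V = [p*·0.0000 + (1−p*)·1.0000]/1.21 = 0.0376. B = V − Δ·S = 2.3103.
(1,0): S=41.8700. Δ = (V_up−V_dn)/(S_up−S_dn) = (0.8264−0.8264)/(51.5001−33.0773) = 0.0000. V = [p*·0.8264 + (1−p*)·0.8264]/1.21 = 0.6830. B = V − Δ·S = 0.6830.
(1,1): S=65.1900. Δ = (V_up−V_dn)/(S_up−S_dn) = (0.0376−0.8264)/(80.1837−51.5001) = -0.0275. V = [p*·0.0376 + (1−p*)·0.8264]/1.21 = 0.0607. B = V − Δ·S = 1.8536.
(0,0): S=53.0000. Δ = (V_up−V_dn)/(S_up−S_dn) = (0.0607−0.6830)/(65.1900−41.8700) = -0.0267. V = [p*·0.0607 + (1−p*)·0.6830]/1.21 = 0.0735. B = V − Δ·S = 1.4879.
Self-financing check: at every node Δ·S+B equals the discounted successor values.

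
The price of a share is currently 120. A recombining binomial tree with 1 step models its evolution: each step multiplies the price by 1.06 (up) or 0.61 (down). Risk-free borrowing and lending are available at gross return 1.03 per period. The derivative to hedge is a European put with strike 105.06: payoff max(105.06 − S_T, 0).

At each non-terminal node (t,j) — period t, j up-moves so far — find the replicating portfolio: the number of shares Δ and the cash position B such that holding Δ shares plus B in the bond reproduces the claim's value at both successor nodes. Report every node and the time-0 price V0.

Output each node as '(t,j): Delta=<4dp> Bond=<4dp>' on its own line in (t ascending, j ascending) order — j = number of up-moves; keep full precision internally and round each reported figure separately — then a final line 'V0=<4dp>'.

(0,0): Delta=-0.5900 Bond=72.8621
V0=2.0621

No-arbitrage ⇒ martingale measure with p* = (R−d)/(u−d) = 0.9333.
Terminal payoffs: V(1,0)=31.8600, V(1,1)=0.0000
(0,0): S=120.0000. Δ = (V_up−V_dn)/(S_up−S_dn) = (0.0000−31.8600)/(127.2000−73.2000) = -0.5900. V = [p*·0.0000 + (1−p*)·31.8600]/1.03 = 2.0621. B = V − Δ·S = 72.8621.
The time-0 hedge costs 2.0621, which is the no-arbitrage price.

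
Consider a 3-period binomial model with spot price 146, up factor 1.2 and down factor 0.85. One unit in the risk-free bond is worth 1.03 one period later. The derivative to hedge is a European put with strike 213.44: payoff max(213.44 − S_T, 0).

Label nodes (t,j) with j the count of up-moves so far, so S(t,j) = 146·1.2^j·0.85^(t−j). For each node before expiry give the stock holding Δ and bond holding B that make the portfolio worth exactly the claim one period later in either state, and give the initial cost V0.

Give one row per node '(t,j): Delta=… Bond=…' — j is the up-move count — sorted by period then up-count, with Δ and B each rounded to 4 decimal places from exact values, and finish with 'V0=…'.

Under the risk-neutral measure, an up-move has probability p* = (R−d)/(u−d) = 0.5143 and values discount at R = 1.03.
Terminal payoffs: V(3,0)=123.7778, V(3,1)=86.8580, V(3,2)=34.7360, V(3,3)=0.0000
  t=2,j=0: stock 105.4850 → up 126.5820 (V=86.8580), down 89.6622 (V=123.7778). Price 101.7383; hedge Δ=-1.0000, bond B=207.2233.
  t=2,j=1: stock 148.9200 → up 178.7040 (V=34.7360), down 126.5820 (V=86.8580). Price 58.3033; hedge Δ=-1.0000, bond B=207.2233.
  t=2,j=2: stock 210.2400 → up 252.2880 (V=0.0000), down 178.7040 (V=34.7360). Price 16.3804; hedge Δ=-0.4721, bond B=115.6261.
  t=1,j=0: stock 124.1000 → up 148.9200 (V=58.3033), down 105.4850 (V=101.7383). Price 77.0877; hedge Δ=-1.0000, bond B=201.1877.
  t=1,j=1: stock 175.2000 → up 210.2400 (V=16.3804), down 148.9200 (V=58.3033). Price 35.6727; hedge Δ=-0.6837, bond B=155.4526.
  t=0,j=0: stock 146.0000 → up 175.2000 (V=35.6727), down 124.1000 (V=77.0877). Price 54.1637; hedge Δ=-0.8105, bond B=172.4920.
The time-0 hedge costs 54.1637, which is the no-arbitrage price.

(0,0): Delta=-0.8105 Bond=172.4920
(1,0): Delta=-1.0000 Bond=201.1877
(1,1): Delta=-0.6837 Bond=155.4526
(2,0): Delta=-1.0000 Bond=207.2233
(2,1): Delta=-1.0000 Bond=207.2233
(2,2): Delta=-0.4721 Bond=115.6261
V0=54.1637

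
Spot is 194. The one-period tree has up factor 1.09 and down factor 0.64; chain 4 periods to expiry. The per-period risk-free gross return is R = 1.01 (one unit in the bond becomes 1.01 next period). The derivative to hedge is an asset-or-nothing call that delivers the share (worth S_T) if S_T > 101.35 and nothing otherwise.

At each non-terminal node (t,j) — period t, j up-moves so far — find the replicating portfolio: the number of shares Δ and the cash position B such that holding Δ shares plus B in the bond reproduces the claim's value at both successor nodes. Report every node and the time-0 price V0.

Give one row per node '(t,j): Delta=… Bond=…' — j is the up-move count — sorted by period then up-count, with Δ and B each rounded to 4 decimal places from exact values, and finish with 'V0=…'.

The replicating-portfolio and risk-neutral prices coincide; use p* = (1.01−0.64)/(1.09−0.64) = 0.8222 for the latter.
Payoff layer (t=4): V(4,0)=0.0000, V(4,1)=0.0000, V(4,2)=0.0000, V(4,3)=160.7908, V(4,4)=273.8468
  t=3,j=0: stock 50.8559 → up 55.4330 (V=0.0000), down 32.5478 (V=0.0000). Price 0.0000; hedge Δ=0.0000, bond B=0.0000.
  t=3,j=1: stock 86.6140 → up 94.4093 (V=0.0000), down 55.4330 (V=0.0000). Price 0.0000; hedge Δ=0.0000, bond B=0.0000.
  t=3,j=2: stock 147.5145 → up 160.7908 (V=160.7908), down 94.4093 (V=0.0000). Price 130.8968; hedge Δ=2.4222, bond B=-226.4161.
  t=3,j=3: stock 251.2356 → up 273.8468 (V=273.8468), down 160.7908 (V=160.7908). Price 251.2356; hedge Δ=1.0000, bond B=0.0000.
  t=2,j=0: stock 79.4624 → up 86.6140 (V=0.0000), down 50.8559 (V=0.0000). Price 0.0000; hedge Δ=0.0000, bond B=0.0000.
  t=2,j=1: stock 135.3344 → up 147.5145 (V=130.8968), down 86.6140 (V=0.0000). Price 106.5607; hedge Δ=2.1494, bond B=-184.3211.
  t=2,j=2: stock 230.4914 → up 251.2356 (V=251.2356), down 147.5145 (V=130.8968). Price 227.5664; hedge Δ=1.1602, bond B=-39.8532.
  t=1,j=0: stock 124.1600 → up 135.3344 (V=106.5607), down 79.4624 (V=0.0000). Price 86.7490; hedge Δ=1.9072, bond B=-150.0524.
  t=1,j=1: stock 211.4600 → up 230.4914 (V=227.5664), down 135.3344 (V=106.5607). Price 204.0141; hedge Δ=1.2716, bond B=-64.8875.
  t=0,j=0: stock 194.0000 → up 211.4600 (V=204.0141), down 124.1600 (V=86.7490). Price 181.3535; hedge Δ=1.3432, bond B=-79.2356.
Check: Δ(0,0)·S0 + B(0,0) = 181.3535 = V0.

(0,0): Delta=1.3432 Bond=-79.2356
(1,0): Delta=1.9072 Bond=-150.0524
(1,1): Delta=1.2716 Bond=-64.8875
(2,0): Delta=0.0000 Bond=0.0000
(2,1): Delta=2.1494 Bond=-184.3211
(2,2): Delta=1.1602 Bond=-39.8532
(3,0): Delta=0.0000 Bond=0.0000
(3,1): Delta=0.0000 Bond=0.0000
(3,2): Delta=2.4222 Bond=-226.4161
(3,3): Delta=1.0000 Bond=0.0000
V0=181.3535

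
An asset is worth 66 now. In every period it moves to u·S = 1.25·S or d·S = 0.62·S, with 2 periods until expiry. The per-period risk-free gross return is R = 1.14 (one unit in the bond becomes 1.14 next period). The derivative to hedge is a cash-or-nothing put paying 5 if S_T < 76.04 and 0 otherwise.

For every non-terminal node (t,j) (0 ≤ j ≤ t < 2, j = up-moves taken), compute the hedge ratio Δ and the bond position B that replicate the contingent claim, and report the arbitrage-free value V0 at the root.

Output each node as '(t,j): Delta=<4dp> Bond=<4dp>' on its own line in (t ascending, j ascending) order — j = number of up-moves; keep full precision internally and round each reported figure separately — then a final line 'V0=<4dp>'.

(0,0): Delta=-0.0871 Bond=6.9725
(1,0): Delta=0.0000 Bond=4.3860
(1,1): Delta=-0.0962 Bond=8.7023
V0=1.2262

No-arbitrage ⇒ martingale measure with p* = (R−d)/(u−d) = 0.8254.
Terminal payoffs: V(2,0)=5.0000, V(2,1)=5.0000, V(2,2)=0.0000
Node (1,0) S=40.9200: V=(p*·5.0000+(1−p*)·5.0000)/1.14=4.3860; Δ=(5.0000−5.0000)/(51.1500−25.3704)=0.0000; B=V−Δ·S=4.3860
Node (1,1) S=82.5000: V=(p*·0.0000+(1−p*)·5.0000)/1.14=0.7658; Δ=(0.0000−5.0000)/(103.1250−51.1500)=-0.0962; B=V−Δ·S=8.7023
Node (0,0) S=66.0000: V=(p*·0.7658+(1−p*)·4.3860)/1.14=1.2262; Δ=(0.7658−4.3860)/(82.5000−40.9200)=-0.0871; B=V−Δ·S=6.9725
The time-0 hedge costs 1.2262, which is the no-arbitrage price.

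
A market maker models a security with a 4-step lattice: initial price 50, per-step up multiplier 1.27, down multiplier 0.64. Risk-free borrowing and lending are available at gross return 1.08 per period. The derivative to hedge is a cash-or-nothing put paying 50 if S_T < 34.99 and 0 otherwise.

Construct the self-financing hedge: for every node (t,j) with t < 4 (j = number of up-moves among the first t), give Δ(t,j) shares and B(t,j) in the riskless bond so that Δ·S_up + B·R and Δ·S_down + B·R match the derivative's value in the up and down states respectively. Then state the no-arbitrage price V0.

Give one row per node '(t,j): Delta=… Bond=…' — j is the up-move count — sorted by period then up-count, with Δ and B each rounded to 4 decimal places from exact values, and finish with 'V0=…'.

No-arbitrage ⇒ martingale measure with p* = (R−d)/(u−d) = 0.6984.
Payoff layer (t=4): V(4,0)=50.0000, V(4,1)=50.0000, V(4,2)=50.0000, V(4,3)=0.0000, V(4,4)=0.0000
Node (3,0) S=13.1072: V=(p*·50.0000+(1−p*)·50.0000)/1.08=46.2963; Δ=(50.0000−50.0000)/(16.6461−8.3886)=0.0000; B=V−Δ·S=46.2963
Node (3,1) S=26.0096: V=(p*·50.0000+(1−p*)·50.0000)/1.08=46.2963; Δ=(50.0000−50.0000)/(33.0322−16.6461)=0.0000; B=V−Δ·S=46.2963
Node (3,2) S=51.6128: V=(p*·0.0000+(1−p*)·50.0000)/1.08=13.9624; Δ=(0.0000−50.0000)/(65.5483−33.0322)=-1.5377; B=V−Δ·S=93.3275
Node (3,3) S=102.4192: V=(p*·0.0000+(1−p*)·0.0000)/1.08=0.0000; Δ=(0.0000−0.0000)/(130.0723−65.5483)=0.0000; B=V−Δ·S=0.0000
Node (2,0) S=20.4800: V=(p*·46.2963+(1−p*)·46.2963)/1.08=42.8669; Δ=(46.2963−46.2963)/(26.0096−13.1072)=0.0000; B=V−Δ·S=42.8669
Node (2,1) S=40.6400: V=(p*·13.9624+(1−p*)·46.2963)/1.08=21.9573; Δ=(13.9624−46.2963)/(51.6128−26.0096)=-1.2629; B=V−Δ·S=73.2810
Node (2,2) S=80.6450: V=(p*·0.0000+(1−p*)·13.9624)/1.08=3.8990; Δ=(0.0000−13.9624)/(102.4192−51.6128)=-0.2748; B=V−Δ·S=26.0615
Node (1,0) S=32.0000: V=(p*·21.9573+(1−p*)·42.8669)/1.08=26.1698; Δ=(21.9573−42.8669)/(40.6400−20.4800)=-1.0372; B=V−Δ·S=59.3597
Node (1,1) S=63.5000: V=(p*·3.8990+(1−p*)·21.9573)/1.08=8.6529; Δ=(3.8990−21.9573)/(80.6450−40.6400)=-0.4514; B=V−Δ·S=37.3169
Node (0,0) S=50.0000: V=(p*·8.6529+(1−p*)·26.1698)/1.08=12.9035; Δ=(8.6529−26.1698)/(63.5000−32.0000)=-0.5561; B=V−Δ·S=40.7081
Each (Δ,B) replicates both successor values, so the strategy is self-financing and V0 is arbitrage-free.

(0,0): Delta=-0.5561 Bond=40.7081
(1,0): Delta=-1.0372 Bond=59.3597
(1,1): Delta=-0.4514 Bond=37.3169
(2,0): Delta=0.0000 Bond=42.8669
(2,1): Delta=-1.2629 Bond=73.2810
(2,2): Delta=-0.2748 Bond=26.0615
(3,0): Delta=0.0000 Bond=46.2963
(3,1): Delta=0.0000 Bond=46.2963
(3,2): Delta=-1.5377 Bond=93.3275
(3,3): Delta=0.0000 Bond=0.0000
V0=12.9035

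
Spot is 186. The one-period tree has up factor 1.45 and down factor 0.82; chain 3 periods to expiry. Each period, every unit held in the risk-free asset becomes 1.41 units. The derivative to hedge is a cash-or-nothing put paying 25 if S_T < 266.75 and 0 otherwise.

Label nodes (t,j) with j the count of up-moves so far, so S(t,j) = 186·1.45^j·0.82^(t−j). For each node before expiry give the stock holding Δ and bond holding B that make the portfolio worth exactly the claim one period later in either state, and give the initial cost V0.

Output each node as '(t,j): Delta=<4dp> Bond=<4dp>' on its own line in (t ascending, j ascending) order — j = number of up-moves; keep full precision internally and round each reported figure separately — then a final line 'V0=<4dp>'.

Since d<R<u, set p* = (R−d)/(u−d) = 0.9365; price each node as the discounted p*-expectation of its children.
At expiry t=3: V(3,0)=25.0000, V(3,1)=25.0000, V(3,2)=0.0000, V(3,3)=0.0000
(2,0): S=125.0664. Δ = (V_up−V_dn)/(S_up−S_dn) = (25.0000−25.0000)/(181.3463−102.5544) = 0.0000. V = [p*·25.0000 + (1−p*)·25.0000]/1.41 = 17.7305. B = V − Δ·S = 17.7305.
(2,1): S=221.1540. Δ = (V_up−V_dn)/(S_up−S_dn) = (0.0000−25.0000)/(320.6733−181.3463) = -0.1794. V = [p*·0.0000 + (1−p*)·25.0000]/1.41 = 1.1257. B = V − Δ·S = 40.8083.
(2,2): S=391.0650. Δ = (V_up−V_dn)/(S_up−S_dn) = (0.0000−0.0000)/(567.0443−320.6733) = 0.0000. V = [p*·0.0000 + (1−p*)·0.0000]/1.41 = 0.0000. B = V − Δ·S = 0.0000.
(1,0): S=152.5200. Δ = (V_up−V_dn)/(S_up−S_dn) = (1.1257−17.7305)/(221.1540−125.0664) = -0.1728. V = [p*·1.1257 + (1−p*)·17.7305]/1.41 = 1.5461. B = V − Δ·S = 27.9029.
(1,1): S=269.7000. Δ = (V_up−V_dn)/(S_up−S_dn) = (0.0000−1.1257)/(391.0650−221.1540) = -0.0066. V = [p*·0.0000 + (1−p*)·1.1257]/1.41 = 0.0507. B = V − Δ·S = 1.8376.
(0,0): S=186.0000. Δ = (V_up−V_dn)/(S_up−S_dn) = (0.0507−1.5461)/(269.7000−152.5200) = -0.0128. V = [p*·0.0507 + (1−p*)·1.5461]/1.41 = 0.1033. B = V − Δ·S = 2.4770.
The time-0 hedge costs 0.1033, which is the no-arbitrage price.

(0,0): Delta=-0.0128 Bond=2.4770
(1,0): Delta=-0.1728 Bond=27.9029
(1,1): Delta=-0.0066 Bond=1.8376
(2,0): Delta=0.0000 Bond=17.7305
(2,1): Delta=-0.1794 Bond=40.8083
(2,2): Delta=0.0000 Bond=0.0000
V0=0.1033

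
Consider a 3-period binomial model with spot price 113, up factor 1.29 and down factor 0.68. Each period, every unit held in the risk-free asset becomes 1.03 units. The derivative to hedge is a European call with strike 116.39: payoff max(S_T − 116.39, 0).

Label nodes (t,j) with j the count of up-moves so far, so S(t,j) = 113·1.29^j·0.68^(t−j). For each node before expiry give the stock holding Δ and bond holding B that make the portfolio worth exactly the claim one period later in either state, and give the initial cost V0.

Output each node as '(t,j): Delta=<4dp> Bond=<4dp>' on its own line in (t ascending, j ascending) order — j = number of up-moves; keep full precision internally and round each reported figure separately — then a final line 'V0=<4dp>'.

(0,0): Delta=0.5932 Bond=-40.7935
(1,0): Delta=0.1364 Bond=-6.9209
(1,1): Delta=0.7720 Bond=-68.0889
(2,0): Delta=0.0000 Bond=0.0000
(2,1): Delta=0.1899 Bond=-12.4240
(2,2): Delta=1.0000 Bond=-113.0000
V0=26.2352

Since d<R<u, set p* = (R−d)/(u−d) = 0.5738; price each node as the discounted p*-expectation of its children.
Terminal payoffs: V(3,0)=0.0000, V(3,1)=0.0000, V(3,2)=11.4794, V(3,3)=126.1859
(2,0): S=52.2512. Δ = (V_up−V_dn)/(S_up−S_dn) = (0.0000−0.0000)/(67.4040−35.5308) = 0.0000. V = [p*·0.0000 + (1−p*)·0.0000]/1.03 = 0.0000. B = V − Δ·S = 0.0000.
(2,1): S=99.1236. Δ = (V_up−V_dn)/(S_up−S_dn) = (11.4794−0.0000)/(127.8694−67.4040) = 0.1899. V = [p*·11.4794 + (1−p*)·0.0000]/1.03 = 6.3947. B = V − Δ·S = -12.4240.
(2,2): S=188.0433. Δ = (V_up−V_dn)/(S_up−S_dn) = (126.1859−11.4794)/(242.5759−127.8694) = 1.0000. V = [p*·126.1859 + (1−p*)·11.4794]/1.03 = 75.0433. B = V − Δ·S = -113.0000.
(1,0): S=76.8400. Δ = (V_up−V_dn)/(S_up−S_dn) = (6.3947−0.0000)/(99.1236−52.2512) = 0.1364. V = [p*·6.3947 + (1−p*)·0.0000]/1.03 = 3.5622. B = V − Δ·S = -6.9209.
(1,1): S=145.7700. Δ = (V_up−V_dn)/(S_up−S_dn) = (75.0433−6.3947)/(188.0433−99.1236) = 0.7720. V = [p*·75.0433 + (1−p*)·6.3947]/1.03 = 44.4498. B = V − Δ·S = -68.0889.
(0,0): S=113.0000. Δ = (V_up−V_dn)/(S_up−S_dn) = (44.4498−3.5622)/(145.7700−76.8400) = 0.5932. V = [p*·44.4498 + (1−p*)·3.5622]/1.03 = 26.2352. B = V − Δ·S = -40.7935.
Self-financing check: at every node Δ·S+B equals the discounted successor values.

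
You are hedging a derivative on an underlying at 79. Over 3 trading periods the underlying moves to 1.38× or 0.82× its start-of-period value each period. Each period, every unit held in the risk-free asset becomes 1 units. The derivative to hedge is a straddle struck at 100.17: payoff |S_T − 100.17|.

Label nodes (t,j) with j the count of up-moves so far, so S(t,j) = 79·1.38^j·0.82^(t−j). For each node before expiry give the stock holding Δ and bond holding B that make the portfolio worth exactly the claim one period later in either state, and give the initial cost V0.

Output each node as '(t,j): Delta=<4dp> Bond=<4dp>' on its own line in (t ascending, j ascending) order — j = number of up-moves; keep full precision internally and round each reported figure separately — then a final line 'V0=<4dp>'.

(0,0): Delta=-0.1490 Bond=49.8371
(1,0): Delta=-0.5889 Bond=78.3340
(1,1): Delta=0.4028 Bond=-10.3232
(2,0): Delta=-1.0000 Bond=100.1700
(2,1): Delta=-0.0733 Bond=32.2358
(2,2): Delta=1.0000 Bond=-100.1700
V0=38.0641

Risk-neutral probability p* = (R−d)/(u−d) = (1−0.82)/(1.38−0.82) = 0.3214.
Payoff layer (t=3): V(3,0)=56.6119, V(3,1)=26.8650, V(3,2)=23.1970, V(3,3)=107.4477
(2,0): S=53.1196. Δ = (V_up−V_dn)/(S_up−S_dn) = (26.8650−56.6119)/(73.3050−43.5581) = -1.0000. V = [p*·26.8650 + (1−p*)·56.6119]/1 = 47.0504. B = V − Δ·S = 100.1700.
(2,1): S=89.3964. Δ = (V_up−V_dn)/(S_up−S_dn) = (23.1970−26.8650)/(123.3670−73.3050) = -0.0733. V = [p*·23.1970 + (1−p*)·26.8650]/1 = 25.6860. B = V − Δ·S = 32.2358.
(2,2): S=150.4476. Δ = (V_up−V_dn)/(S_up−S_dn) = (107.4477−23.1970)/(207.6177−123.3670) = 1.0000. V = [p*·107.4477 + (1−p*)·23.1970]/1 = 50.2776. B = V − Δ·S = -100.1700.
(1,0): S=64.7800. Δ = (V_up−V_dn)/(S_up−S_dn) = (25.6860−47.0504)/(89.3964−53.1196) = -0.5889. V = [p*·25.6860 + (1−p*)·47.0504]/1 = 40.1833. B = V − Δ·S = 78.3340.
(1,1): S=109.0200. Δ = (V_up−V_dn)/(S_up−S_dn) = (50.2776−25.6860)/(150.4476−89.3964) = 0.4028. V = [p*·50.2776 + (1−p*)·25.6860]/1 = 33.5904. B = V − Δ·S = -10.3232.
(0,0): S=79.0000. Δ = (V_up−V_dn)/(S_up−S_dn) = (33.5904−40.1833)/(109.0200−64.7800) = -0.1490. V = [p*·33.5904 + (1−p*)·40.1833]/1 = 38.0641. B = V − Δ·S = 49.8371.
The time-0 hedge costs 38.0641, which is the no-arbitrage price.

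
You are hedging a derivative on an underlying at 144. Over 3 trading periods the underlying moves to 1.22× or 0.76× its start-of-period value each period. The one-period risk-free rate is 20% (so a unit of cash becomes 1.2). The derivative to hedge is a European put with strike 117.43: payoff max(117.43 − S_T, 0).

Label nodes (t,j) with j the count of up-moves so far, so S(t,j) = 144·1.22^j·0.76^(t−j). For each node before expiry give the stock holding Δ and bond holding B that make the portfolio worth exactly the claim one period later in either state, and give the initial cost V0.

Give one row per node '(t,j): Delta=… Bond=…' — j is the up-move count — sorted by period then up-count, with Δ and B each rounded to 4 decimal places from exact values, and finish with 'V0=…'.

No-arbitrage ⇒ martingale measure with p* = (R−d)/(u−d) = 0.9565.
Payoff layer (t=3): V(3,0)=54.2175, V(3,1)=15.9572, V(3,2)=0.0000, V(3,3)=0.0000
Node (2,0) S=83.1744: V=(p*·15.9572+(1−p*)·54.2175)/1.2=14.6839; Δ=(15.9572−54.2175)/(101.4728−63.2125)=-1.0000; B=V−Δ·S=97.8583
Node (2,1) S=133.5168: V=(p*·0.0000+(1−p*)·15.9572)/1.2=0.5782; Δ=(0.0000−15.9572)/(162.8905−101.4728)=-0.2598; B=V−Δ·S=35.2678
Node (2,2) S=214.3296: V=(p*·0.0000+(1−p*)·0.0000)/1.2=0.0000; Δ=(0.0000−0.0000)/(261.4821−162.8905)=0.0000; B=V−Δ·S=0.0000
Node (1,0) S=109.4400: V=(p*·0.5782+(1−p*)·14.6839)/1.2=0.9929; Δ=(0.5782−14.6839)/(133.5168−83.1744)=-0.2802; B=V−Δ·S=31.6576
Node (1,1) S=175.6800: V=(p*·0.0000+(1−p*)·0.5782)/1.2=0.0209; Δ=(0.0000−0.5782)/(214.3296−133.5168)=-0.0072; B=V−Δ·S=1.2778
Node (0,0) S=144.0000: V=(p*·0.0209+(1−p*)·0.9929)/1.2=0.0527; Δ=(0.0209−0.9929)/(175.6800−109.4400)=-0.0147; B=V−Δ·S=2.1656
The time-0 hedge costs 0.0527, which is the no-arbitrage price.

(0,0): Delta=-0.0147 Bond=2.1656
(1,0): Delta=-0.2802 Bond=31.6576
(1,1): Delta=-0.0072 Bond=1.2778
(2,0): Delta=-1.0000 Bond=97.8583
(2,1): Delta=-0.2598 Bond=35.2678
(2,2): Delta=0.0000 Bond=0.0000
V0=0.0527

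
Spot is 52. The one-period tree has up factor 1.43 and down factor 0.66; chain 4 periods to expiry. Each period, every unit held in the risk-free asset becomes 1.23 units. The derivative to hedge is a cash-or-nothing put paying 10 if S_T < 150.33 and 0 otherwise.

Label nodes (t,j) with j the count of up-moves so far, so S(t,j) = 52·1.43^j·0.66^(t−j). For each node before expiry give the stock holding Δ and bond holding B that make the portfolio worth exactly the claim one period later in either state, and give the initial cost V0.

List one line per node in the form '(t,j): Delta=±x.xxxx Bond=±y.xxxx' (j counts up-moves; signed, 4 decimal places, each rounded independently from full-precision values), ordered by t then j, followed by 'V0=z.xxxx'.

(0,0): Delta=-0.0544 Bond=5.8881
(1,0): Delta=0.0000 Bond=5.3738
(1,1): Delta=-0.0633 Bond=7.8979
(2,0): Delta=0.0000 Bond=6.6098
(2,1): Delta=0.0000 Bond=6.6098
(2,2): Delta=-0.0735 Bond=10.8038
(3,0): Delta=0.0000 Bond=8.1301
(3,1): Delta=0.0000 Bond=8.1301
(3,2): Delta=0.0000 Bond=8.1301
(3,3): Delta=-0.0854 Bond=15.0987
V0=3.0570

Risk-neutral probability p* = (R−d)/(u−d) = (1.23−0.66)/(1.43−0.66) = 0.7403.
At expiry t=4: V(4,0)=10.0000, V(4,1)=10.0000, V(4,2)=10.0000, V(4,3)=10.0000, V(4,4)=0.0000
(3,0): S=14.9498. Δ = (V_up−V_dn)/(S_up−S_dn) = (10.0000−10.0000)/(21.3782−9.8669) = 0.0000. V = [p*·10.0000 + (1−p*)·10.0000]/1.23 = 8.1301. B = V − Δ·S = 8.1301.
(3,1): S=32.3912. Δ = (V_up−V_dn)/(S_up−S_dn) = (10.0000−10.0000)/(46.3194−21.3782) = 0.0000. V = [p*·10.0000 + (1−p*)·10.0000]/1.23 = 8.1301. B = V − Δ·S = 8.1301.
(3,2): S=70.1810. Δ = (V_up−V_dn)/(S_up−S_dn) = (10.0000−10.0000)/(100.3588−46.3194) = 0.0000. V = [p*·10.0000 + (1−p*)·10.0000]/1.23 = 8.1301. B = V − Δ·S = 8.1301.
(3,3): S=152.0588. Δ = (V_up−V_dn)/(S_up−S_dn) = (0.0000−10.0000)/(217.4440−100.3588) = -0.0854. V = [p*·0.0000 + (1−p*)·10.0000]/1.23 = 2.1117. B = V − Δ·S = 15.0987.
(2,0): S=22.6512. Δ = (V_up−V_dn)/(S_up−S_dn) = (8.1301−8.1301)/(32.3912−14.9498) = 0.0000. V = [p*·8.1301 + (1−p*)·8.1301]/1.23 = 6.6098. B = V − Δ·S = 6.6098.
(2,1): S=49.0776. Δ = (V_up−V_dn)/(S_up−S_dn) = (8.1301−8.1301)/(70.1810−32.3912) = 0.0000. V = [p*·8.1301 + (1−p*)·8.1301]/1.23 = 6.6098. B = V − Δ·S = 6.6098.
(2,2): S=106.3348. Δ = (V_up−V_dn)/(S_up−S_dn) = (2.1117−8.1301)/(152.0588−70.1810) = -0.0735. V = [p*·2.1117 + (1−p*)·8.1301]/1.23 = 2.9877. B = V − Δ·S = 10.8038.
(1,0): S=34.3200. Δ = (V_up−V_dn)/(S_up−S_dn) = (6.6098−6.6098)/(49.0776−22.6512) = 0.0000. V = [p*·6.6098 + (1−p*)·6.6098]/1.23 = 5.3738. B = V − Δ·S = 5.3738.
(1,1): S=74.3600. Δ = (V_up−V_dn)/(S_up−S_dn) = (2.9877−6.6098)/(106.3348−49.0776) = -0.0633. V = [p*·2.9877 + (1−p*)·6.6098]/1.23 = 3.1939. B = V − Δ·S = 7.8979.
(0,0): S=52.0000. Δ = (V_up−V_dn)/(S_up−S_dn) = (3.1939−5.3738)/(74.3600−34.3200) = -0.0544. V = [p*·3.1939 + (1−p*)·5.3738]/1.23 = 3.0570. B = V − Δ·S = 5.8881.
Self-financing check: at every node Δ·S+B equals the discounted successor values.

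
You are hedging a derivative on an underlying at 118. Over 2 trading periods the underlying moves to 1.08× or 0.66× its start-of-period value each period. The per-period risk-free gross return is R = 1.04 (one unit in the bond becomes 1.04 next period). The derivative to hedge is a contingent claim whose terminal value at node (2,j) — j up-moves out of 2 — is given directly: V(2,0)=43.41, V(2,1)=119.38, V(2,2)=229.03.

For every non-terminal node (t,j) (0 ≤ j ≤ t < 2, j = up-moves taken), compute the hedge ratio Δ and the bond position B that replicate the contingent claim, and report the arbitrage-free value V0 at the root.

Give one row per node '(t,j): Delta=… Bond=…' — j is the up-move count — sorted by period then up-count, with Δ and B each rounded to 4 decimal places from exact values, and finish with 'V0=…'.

(0,0): Delta=2.0651 Bond=-50.9632
(1,0): Delta=2.3226 Bond=-73.0495
(1,1): Delta=2.0486 Bond=-50.8915
V0=192.7235

No-arbitrage ⇒ martingale measure with p* = (R−d)/(u−d) = 0.9048.
Payoff layer (t=2): V(2,0)=43.4100, V(2,1)=119.3800, V(2,2)=229.0300
(1,0): S=77.8800. Δ = (V_up−V_dn)/(S_up−S_dn) = (119.3800−43.4100)/(84.1104−51.4008) = 2.3226. V = [p*·119.3800 + (1−p*)·43.4100]/1.04 = 107.8315. B = V − Δ·S = -73.0495.
(1,1): S=127.4400. Δ = (V_up−V_dn)/(S_up−S_dn) = (229.0300−119.3800)/(137.6352−84.1104) = 2.0486. V = [p*·229.0300 + (1−p*)·119.3800]/1.04 = 210.1799. B = V − Δ·S = -50.8915.
(0,0): S=118.0000. Δ = (V_up−V_dn)/(S_up−S_dn) = (210.1799−107.8315)/(127.4400−77.8800) = 2.0651. V = [p*·210.1799 + (1−p*)·107.8315]/1.04 = 192.7235. B = V − Δ·S = -50.9632.
The time-0 hedge costs 192.7235, which is the no-arbitrage price.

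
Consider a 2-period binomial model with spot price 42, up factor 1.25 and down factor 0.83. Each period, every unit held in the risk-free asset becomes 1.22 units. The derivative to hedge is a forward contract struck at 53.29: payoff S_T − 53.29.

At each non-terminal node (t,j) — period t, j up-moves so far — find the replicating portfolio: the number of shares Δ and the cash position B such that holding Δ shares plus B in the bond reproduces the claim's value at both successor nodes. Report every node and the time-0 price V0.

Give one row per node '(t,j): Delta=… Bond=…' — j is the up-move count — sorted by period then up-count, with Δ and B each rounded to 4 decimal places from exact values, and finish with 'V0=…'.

The replicating-portfolio and risk-neutral prices coincide; use p* = (1.22−0.83)/(1.25−0.83) = 0.9286 for the latter.
Payoff layer (t=2): V(2,0)=-24.3562, V(2,1)=-9.7150, V(2,2)=12.3350
Node (1,0) S=34.8600: V=(p*·-9.7150+(1−p*)·-24.3562)/1.22=-8.8203; Δ=(-9.7150−-24.3562)/(43.5750−28.9338)=1.0000; B=V−Δ·S=-43.6803
Node (1,1) S=52.5000: V=(p*·12.3350+(1−p*)·-9.7150)/1.22=8.8197; Δ=(12.3350−-9.7150)/(65.6250−43.5750)=1.0000; B=V−Δ·S=-43.6803
Node (0,0) S=42.0000: V=(p*·8.8197+(1−p*)·-8.8203)/1.22=6.1965; Δ=(8.8197−-8.8203)/(52.5000−34.8600)=1.0000; B=V−Δ·S=-35.8035
Each (Δ,B) replicates both successor values, so the strategy is self-financing and V0 is arbitrage-free.

(0,0): Delta=1.0000 Bond=-35.8035
(1,0): Delta=1.0000 Bond=-43.6803
(1,1): Delta=1.0000 Bond=-43.6803
V0=6.1965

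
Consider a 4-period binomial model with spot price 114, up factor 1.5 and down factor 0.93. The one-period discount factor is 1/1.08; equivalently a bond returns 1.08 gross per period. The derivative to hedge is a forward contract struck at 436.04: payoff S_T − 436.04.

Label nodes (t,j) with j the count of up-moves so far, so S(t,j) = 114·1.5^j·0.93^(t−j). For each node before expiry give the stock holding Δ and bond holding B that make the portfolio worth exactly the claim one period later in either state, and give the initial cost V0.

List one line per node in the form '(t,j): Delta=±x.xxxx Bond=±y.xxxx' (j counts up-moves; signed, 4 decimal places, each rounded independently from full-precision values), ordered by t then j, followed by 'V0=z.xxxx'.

The replicating-portfolio and risk-neutral prices coincide; use p* = (1.08−0.93)/(1.5−0.93) = 0.2632 for the latter.
Terminal values V(4,·): V(4,0)=-350.7621, V(4,1)=-298.4950, V(4,2)=-214.1932, V(4,3)=-78.2225, V(4,4)=141.0850
Node (3,0) S=91.6967: V=(p*·-298.4950+(1−p*)·-350.7621)/1.08=-312.0440; Δ=(-298.4950−-350.7621)/(137.5450−85.2779)=1.0000; B=V−Δ·S=-403.7407
Node (3,1) S=147.8979: V=(p*·-214.1932+(1−p*)·-298.4950)/1.08=-255.8428; Δ=(-214.1932−-298.4950)/(221.8469−137.5450)=1.0000; B=V−Δ·S=-403.7407
Node (3,2) S=238.5450: V=(p*·-78.2225+(1−p*)·-214.1932)/1.08=-165.1957; Δ=(-78.2225−-214.1932)/(357.8175−221.8469)=1.0000; B=V−Δ·S=-403.7407
Node (3,3) S=384.7500: V=(p*·141.0850+(1−p*)·-78.2225)/1.08=-18.9907; Δ=(141.0850−-78.2225)/(577.1250−357.8175)=1.0000; B=V−Δ·S=-403.7407
Node (2,0) S=98.5986: V=(p*·-255.8428+(1−p*)·-312.0440)/1.08=-275.2354; Δ=(-255.8428−-312.0440)/(147.8979−91.6967)=1.0000; B=V−Δ·S=-373.8340
Node (2,1) S=159.0300: V=(p*·-165.1957+(1−p*)·-255.8428)/1.08=-214.8040; Δ=(-165.1957−-255.8428)/(238.5450−147.8979)=1.0000; B=V−Δ·S=-373.8340
Node (2,2) S=256.5000: V=(p*·-18.9907+(1−p*)·-165.1957)/1.08=-117.3340; Δ=(-18.9907−-165.1957)/(384.7500−238.5450)=1.0000; B=V−Δ·S=-373.8340
Node (1,0) S=106.0200: V=(p*·-214.8040+(1−p*)·-275.2354)/1.08=-240.1226; Δ=(-214.8040−-275.2354)/(159.0300−98.5986)=1.0000; B=V−Δ·S=-346.1426
Node (1,1) S=171.0000: V=(p*·-117.3340+(1−p*)·-214.8040)/1.08=-175.1426; Δ=(-117.3340−-214.8040)/(256.5000−159.0300)=1.0000; B=V−Δ·S=-346.1426
Node (0,0) S=114.0000: V=(p*·-175.1426+(1−p*)·-240.1226)/1.08=-206.5024; Δ=(-175.1426−-240.1226)/(171.0000−106.0200)=1.0000; B=V−Δ·S=-320.5024
Check: Δ(0,0)·S0 + B(0,0) = -206.5024 = V0.

(0,0): Delta=1.0000 Bond=-320.5024
(1,0): Delta=1.0000 Bond=-346.1426
(1,1): Delta=1.0000 Bond=-346.1426
(2,0): Delta=1.0000 Bond=-373.8340
(2,1): Delta=1.0000 Bond=-373.8340
(2,2): Delta=1.0000 Bond=-373.8340
(3,0): Delta=1.0000 Bond=-403.7407
(3,1): Delta=1.0000 Bond=-403.7407
(3,2): Delta=1.0000 Bond=-403.7407
(3,3): Delta=1.0000 Bond=-403.7407
V0=-206.5024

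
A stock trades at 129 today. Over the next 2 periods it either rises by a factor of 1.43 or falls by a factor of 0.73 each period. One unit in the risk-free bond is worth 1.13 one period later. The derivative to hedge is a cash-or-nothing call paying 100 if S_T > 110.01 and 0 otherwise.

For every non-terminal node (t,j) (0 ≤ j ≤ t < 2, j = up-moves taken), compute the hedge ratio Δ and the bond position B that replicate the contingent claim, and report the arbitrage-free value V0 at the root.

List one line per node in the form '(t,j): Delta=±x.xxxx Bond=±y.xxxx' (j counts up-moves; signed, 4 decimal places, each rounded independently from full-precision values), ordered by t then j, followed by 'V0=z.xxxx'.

Under the risk-neutral measure, an up-move has probability p* = (R−d)/(u−d) = 0.5714 and values discount at R = 1.13.
Payoff layer (t=2): V(2,0)=0.0000, V(2,1)=100.0000, V(2,2)=100.0000
(1,0): S=94.1700. Δ = (V_up−V_dn)/(S_up−S_dn) = (100.0000−0.0000)/(134.6631−68.7441) = 1.5170. V = [p*·100.0000 + (1−p*)·0.0000]/1.13 = 50.5689. B = V − Δ·S = -92.2882.
(1,1): S=184.4700. Δ = (V_up−V_dn)/(S_up−S_dn) = (100.0000−100.0000)/(263.7921−134.6631) = 0.0000. V = [p*·100.0000 + (1−p*)·100.0000]/1.13 = 88.4956. B = V − Δ·S = 88.4956.
(0,0): S=129.0000. Δ = (V_up−V_dn)/(S_up−S_dn) = (88.4956−50.5689)/(184.4700−94.1700) = 0.4200. V = [p*·88.4956 + (1−p*)·50.5689]/1.13 = 63.9303. B = V − Δ·S = 9.7494.
Each (Δ,B) replicates both successor values, so the strategy is self-financing and V0 is arbitrage-free.

(0,0): Delta=0.4200 Bond=9.7494
(1,0): Delta=1.5170 Bond=-92.2882
(1,1): Delta=0.0000 Bond=88.4956
V0=63.9303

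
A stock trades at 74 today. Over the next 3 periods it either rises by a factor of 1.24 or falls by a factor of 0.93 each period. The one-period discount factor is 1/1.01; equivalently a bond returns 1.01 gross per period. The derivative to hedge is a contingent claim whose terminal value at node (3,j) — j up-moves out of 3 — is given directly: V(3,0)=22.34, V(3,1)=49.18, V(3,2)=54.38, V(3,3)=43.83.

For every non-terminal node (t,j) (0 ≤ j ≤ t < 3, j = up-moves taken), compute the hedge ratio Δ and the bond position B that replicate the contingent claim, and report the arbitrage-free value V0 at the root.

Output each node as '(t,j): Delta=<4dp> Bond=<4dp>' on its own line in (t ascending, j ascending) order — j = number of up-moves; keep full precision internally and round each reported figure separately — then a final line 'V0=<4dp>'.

(0,0): Delta=0.6864 Bond=-13.0427
(1,0): Delta=0.9864 Bond=-33.8202
(1,1): Delta=0.0395 Bond=46.1871
(2,0): Delta=1.3528 Bond=-57.6040
(2,1): Delta=0.1966 Bond=33.2475
(2,2): Delta=-0.2991 Bond=85.1782
V0=37.7531

Risk-neutral probability p* = (R−d)/(u−d) = (1.01−0.93)/(1.24−0.93) = 0.2581.
Terminal values V(3,·): V(3,0)=22.3400, V(3,1)=49.1800, V(3,2)=54.3800, V(3,3)=43.8300
Node (2,0) S=64.0026: V=(p*·49.1800+(1−p*)·22.3400)/1.01=28.9767; Δ=(49.1800−22.3400)/(79.3632−59.5224)=1.3528; B=V−Δ·S=-57.6040
Node (2,1) S=85.3368: V=(p*·54.3800+(1−p*)·49.1800)/1.01=50.0217; Δ=(54.3800−49.1800)/(105.8176−79.3632)=0.1966; B=V−Δ·S=33.2475
Node (2,2) S=113.7824: V=(p*·43.8300+(1−p*)·54.3800)/1.01=51.1460; Δ=(43.8300−54.3800)/(141.0902−105.8176)=-0.2991; B=V−Δ·S=85.1782
Node (1,0) S=68.8200: V=(p*·50.0217+(1−p*)·28.9767)/1.01=34.0670; Δ=(50.0217−28.9767)/(85.3368−64.0026)=0.9864; B=V−Δ·S=-33.8202
Node (1,1) S=91.7600: V=(p*·51.1460+(1−p*)·50.0217)/1.01=49.8137; Δ=(51.1460−50.0217)/(113.7824−85.3368)=0.0395; B=V−Δ·S=46.1871
Node (0,0) S=74.0000: V=(p*·49.8137+(1−p*)·34.0670)/1.01=37.7531; Δ=(49.8137−34.0670)/(91.7600−68.8200)=0.6864; B=V−Δ·S=-13.0427
Check: Δ(0,0)·S0 + B(0,0) = 37.7531 = V0.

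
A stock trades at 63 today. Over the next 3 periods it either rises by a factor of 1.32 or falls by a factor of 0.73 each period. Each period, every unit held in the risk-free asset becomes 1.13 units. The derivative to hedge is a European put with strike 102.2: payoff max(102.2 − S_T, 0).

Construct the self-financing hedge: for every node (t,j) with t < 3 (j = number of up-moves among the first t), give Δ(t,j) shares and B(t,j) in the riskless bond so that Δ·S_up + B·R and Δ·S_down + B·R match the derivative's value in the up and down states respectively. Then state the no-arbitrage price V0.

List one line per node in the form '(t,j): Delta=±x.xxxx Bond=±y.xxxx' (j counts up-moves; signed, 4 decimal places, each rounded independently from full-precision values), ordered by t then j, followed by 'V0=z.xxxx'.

No-arbitrage ⇒ martingale measure with p* = (R−d)/(u−d) = 0.6780.
Terminal payoffs: V(3,0)=77.6919, V(3,1)=57.8840, V(3,2)=22.0670, V(3,3)=0.0000
Node (2,0) S=33.5727: V=(p*·57.8840+(1−p*)·77.6919)/1.13=56.8698; Δ=(57.8840−77.6919)/(44.3160−24.5081)=-1.0000; B=V−Δ·S=90.4425
Node (2,1) S=60.7068: V=(p*·22.0670+(1−p*)·57.8840)/1.13=29.7357; Δ=(22.0670−57.8840)/(80.1330−44.3160)=-1.0000; B=V−Δ·S=90.4425
Node (2,2) S=109.7712: V=(p*·0.0000+(1−p*)·22.0670)/1.13=6.2888; Δ=(0.0000−22.0670)/(144.8980−80.1330)=-0.3407; B=V−Δ·S=43.6905
Node (1,0) S=45.9900: V=(p*·29.7357+(1−p*)·56.8698)/1.13=34.0476; Δ=(29.7357−56.8698)/(60.7068−33.5727)=-1.0000; B=V−Δ·S=80.0376
Node (1,1) S=83.1600: V=(p*·6.2888+(1−p*)·29.7357)/1.13=12.2473; Δ=(6.2888−29.7357)/(109.7712−60.7068)=-0.4779; B=V−Δ·S=51.9878
Node (0,0) S=63.0000: V=(p*·12.2473+(1−p*)·34.0476)/1.13=17.0511; Δ=(12.2473−34.0476)/(83.1600−45.9900)=-0.5865; B=V−Δ·S=54.0007
Self-financing check: at every node Δ·S+B equals the discounted successor values.

(0,0): Delta=-0.5865 Bond=54.0007
(1,0): Delta=-1.0000 Bond=80.0376
(1,1): Delta=-0.4779 Bond=51.9878
(2,0): Delta=-1.0000 Bond=90.4425
(2,1): Delta=-1.0000 Bond=90.4425
(2,2): Delta=-0.3407 Bond=43.6905
V0=17.0511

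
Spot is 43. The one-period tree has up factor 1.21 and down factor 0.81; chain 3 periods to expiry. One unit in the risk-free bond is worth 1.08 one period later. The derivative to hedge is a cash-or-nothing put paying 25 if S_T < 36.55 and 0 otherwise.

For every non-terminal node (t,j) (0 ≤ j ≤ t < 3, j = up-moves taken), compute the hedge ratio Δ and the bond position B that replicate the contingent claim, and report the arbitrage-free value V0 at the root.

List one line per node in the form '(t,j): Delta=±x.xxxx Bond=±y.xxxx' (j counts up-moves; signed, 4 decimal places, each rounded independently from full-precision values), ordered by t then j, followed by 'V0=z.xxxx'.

(0,0): Delta=-0.5467 Bond=28.4359
(1,0): Delta=-1.1215 Bond=50.7303
(1,1): Delta=-0.3615 Bond=21.0718
(2,0): Delta=0.0000 Bond=23.1481
(2,1): Delta=-1.4830 Bond=70.0231
(2,2): Delta=0.0000 Bond=0.0000
V0=4.9261

Under the risk-neutral measure, an up-move has probability p* = (R−d)/(u−d) = 0.6750 and values discount at R = 1.08.
At expiry t=3: V(3,0)=25.0000, V(3,1)=25.0000, V(3,2)=0.0000, V(3,3)=0.0000
  t=2,j=0: stock 28.2123 → up 34.1369 (V=25.0000), down 22.8520 (V=25.0000). Price 23.1481; hedge Δ=0.0000, bond B=23.1481.
  t=2,j=1: stock 42.1443 → up 50.9946 (V=0.0000), down 34.1369 (V=25.0000). Price 7.5231; hedge Δ=-1.4830, bond B=70.0231.
  t=2,j=2: stock 62.9563 → up 76.1771 (V=0.0000), down 50.9946 (V=0.0000). Price 0.0000; hedge Δ=0.0000, bond B=0.0000.
  t=1,j=0: stock 34.8300 → up 42.1443 (V=7.5231), down 28.2123 (V=23.1481). Price 11.6678; hedge Δ=-1.1215, bond B=50.7303.
  t=1,j=1: stock 52.0300 → up 62.9563 (V=0.0000), down 42.1443 (V=7.5231). Price 2.2639; hedge Δ=-0.3615, bond B=21.0718.
  t=0,j=0: stock 43.0000 → up 52.0300 (V=2.2639), down 34.8300 (V=11.6678). Price 4.9261; hedge Δ=-0.5467, bond B=28.4359.
Self-financing check: at every node Δ·S+B equals the discounted successor values.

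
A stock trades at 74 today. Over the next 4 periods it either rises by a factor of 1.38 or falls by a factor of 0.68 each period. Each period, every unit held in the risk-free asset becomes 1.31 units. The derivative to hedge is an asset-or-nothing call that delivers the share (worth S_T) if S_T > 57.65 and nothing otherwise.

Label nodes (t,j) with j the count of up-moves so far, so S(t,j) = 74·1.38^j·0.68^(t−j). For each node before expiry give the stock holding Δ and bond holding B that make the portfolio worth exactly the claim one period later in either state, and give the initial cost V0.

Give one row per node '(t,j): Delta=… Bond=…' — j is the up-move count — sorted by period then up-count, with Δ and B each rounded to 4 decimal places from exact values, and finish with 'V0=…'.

The replicating-portfolio and risk-neutral prices coincide; use p* = (1.31−0.68)/(1.38−0.68) = 0.9000 for the latter.
Terminal payoffs: V(4,0)=0.0000, V(4,1)=0.0000, V(4,2)=65.1640, V(4,3)=132.2446, V(4,4)=268.3787
Node (3,0) S=23.2680: V=(p*·0.0000+(1−p*)·0.0000)/1.31=0.0000; Δ=(0.0000−0.0000)/(32.1098−15.8222)=0.0000; B=V−Δ·S=0.0000
Node (3,1) S=47.2203: V=(p*·65.1640+(1−p*)·0.0000)/1.31=44.7692; Δ=(65.1640−0.0000)/(65.1640−32.1098)=1.9714; B=V−Δ·S=-48.3223
Node (3,2) S=95.8294: V=(p*·132.2446+(1−p*)·65.1640)/1.31=95.8294; Δ=(132.2446−65.1640)/(132.2446−65.1640)=1.0000; B=V−Δ·S=0.0000
Node (3,3) S=194.4773: V=(p*·268.3787+(1−p*)·132.2446)/1.31=194.4773; Δ=(268.3787−132.2446)/(268.3787−132.2446)=1.0000; B=V−Δ·S=0.0000
Node (2,0) S=34.2176: V=(p*·44.7692+(1−p*)·0.0000)/1.31=30.7574; Δ=(44.7692−0.0000)/(47.2203−23.2680)=1.8691; B=V−Δ·S=-33.1985
Node (2,1) S=69.4416: V=(p*·95.8294+(1−p*)·44.7692)/1.31=69.2545; Δ=(95.8294−44.7692)/(95.8294−47.2203)=1.0504; B=V−Δ·S=-3.6887
Node (2,2) S=140.9256: V=(p*·194.4773+(1−p*)·95.8294)/1.31=140.9256; Δ=(194.4773−95.8294)/(194.4773−95.8294)=1.0000; B=V−Δ·S=0.0000
Node (1,0) S=50.3200: V=(p*·69.2545+(1−p*)·30.7574)/1.31=49.9273; Δ=(69.2545−30.7574)/(69.4416−34.2176)=1.0929; B=V−Δ·S=-5.0685
Node (1,1) S=102.1200: V=(p*·140.9256+(1−p*)·69.2545)/1.31=102.1057; Δ=(140.9256−69.2545)/(140.9256−69.4416)=1.0026; B=V−Δ·S=-0.2816
Node (0,0) S=74.0000: V=(p*·102.1057+(1−p*)·49.9273)/1.31=73.9602; Δ=(102.1057−49.9273)/(102.1200−50.3200)=1.0073; B=V−Δ·S=-0.5804
The time-0 hedge costs 73.9602, which is the no-arbitrage price.

(0,0): Delta=1.0073 Bond=-0.5804
(1,0): Delta=1.0929 Bond=-5.0685
(1,1): Delta=1.0026 Bond=-0.2816
(2,0): Delta=1.8691 Bond=-33.1985
(2,1): Delta=1.0504 Bond=-3.6887
(2,2): Delta=1.0000 Bond=0.0000
(3,0): Delta=0.0000 Bond=0.0000
(3,1): Delta=1.9714 Bond=-48.3223
(3,2): Delta=1.0000 Bond=0.0000
(3,3): Delta=1.0000 Bond=0.0000
V0=73.9602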